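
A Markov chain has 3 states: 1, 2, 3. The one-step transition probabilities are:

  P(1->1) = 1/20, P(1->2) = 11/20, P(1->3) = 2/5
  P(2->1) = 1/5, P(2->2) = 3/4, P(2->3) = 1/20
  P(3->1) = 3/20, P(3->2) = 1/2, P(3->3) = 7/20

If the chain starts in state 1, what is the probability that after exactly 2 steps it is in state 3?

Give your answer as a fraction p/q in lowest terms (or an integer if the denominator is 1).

Answer: 3/16

Derivation:
Computing P^2 by repeated multiplication:
P^1 =
  1: [1/20, 11/20, 2/5]
  2: [1/5, 3/4, 1/20]
  3: [3/20, 1/2, 7/20]
P^2 =
  1: [69/400, 16/25, 3/16]
  2: [67/400, 279/400, 27/200]
  3: [4/25, 253/400, 83/400]

(P^2)[1 -> 3] = 3/16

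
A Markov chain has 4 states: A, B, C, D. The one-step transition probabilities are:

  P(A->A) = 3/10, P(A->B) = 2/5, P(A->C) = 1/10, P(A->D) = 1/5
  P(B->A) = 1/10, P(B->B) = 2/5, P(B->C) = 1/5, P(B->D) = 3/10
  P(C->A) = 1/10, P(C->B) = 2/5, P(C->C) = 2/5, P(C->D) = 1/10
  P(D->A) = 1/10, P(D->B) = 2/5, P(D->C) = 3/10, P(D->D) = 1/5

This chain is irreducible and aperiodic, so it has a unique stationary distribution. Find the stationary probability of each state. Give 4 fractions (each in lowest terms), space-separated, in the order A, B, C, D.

The stationary distribution satisfies pi = pi * P, i.e.:
  pi_A = 3/10*pi_A + 1/10*pi_B + 1/10*pi_C + 1/10*pi_D
  pi_B = 2/5*pi_A + 2/5*pi_B + 2/5*pi_C + 2/5*pi_D
  pi_C = 1/10*pi_A + 1/5*pi_B + 2/5*pi_C + 3/10*pi_D
  pi_D = 1/5*pi_A + 3/10*pi_B + 1/10*pi_C + 1/5*pi_D
with normalization: pi_A + pi_B + pi_C + pi_D = 1.

Using the first 3 balance equations plus normalization, the linear system A*pi = b is:
  [-7/10, 1/10, 1/10, 1/10] . pi = 0
  [2/5, -3/5, 2/5, 2/5] . pi = 0
  [1/10, 1/5, -3/5, 3/10] . pi = 0
  [1, 1, 1, 1] . pi = 1

Solving yields:
  pi_A = 1/8
  pi_B = 2/5
  pi_C = 47/180
  pi_D = 77/360

Verification (pi * P):
  1/8*3/10 + 2/5*1/10 + 47/180*1/10 + 77/360*1/10 = 1/8 = pi_A  (ok)
  1/8*2/5 + 2/5*2/5 + 47/180*2/5 + 77/360*2/5 = 2/5 = pi_B  (ok)
  1/8*1/10 + 2/5*1/5 + 47/180*2/5 + 77/360*3/10 = 47/180 = pi_C  (ok)
  1/8*1/5 + 2/5*3/10 + 47/180*1/10 + 77/360*1/5 = 77/360 = pi_D  (ok)

Answer: 1/8 2/5 47/180 77/360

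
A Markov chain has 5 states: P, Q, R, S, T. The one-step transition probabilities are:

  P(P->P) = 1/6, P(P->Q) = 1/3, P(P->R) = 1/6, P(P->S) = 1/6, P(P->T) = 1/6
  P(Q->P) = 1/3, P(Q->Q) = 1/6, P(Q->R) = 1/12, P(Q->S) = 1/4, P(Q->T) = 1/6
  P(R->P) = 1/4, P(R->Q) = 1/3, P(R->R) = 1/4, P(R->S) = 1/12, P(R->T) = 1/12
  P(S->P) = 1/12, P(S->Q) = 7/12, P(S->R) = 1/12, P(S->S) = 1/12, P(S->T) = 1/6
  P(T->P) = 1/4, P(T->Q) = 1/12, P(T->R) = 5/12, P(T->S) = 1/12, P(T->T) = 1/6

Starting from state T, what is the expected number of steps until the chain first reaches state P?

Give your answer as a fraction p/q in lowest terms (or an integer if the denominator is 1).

Answer: 792/197

Derivation:
Let h_i = expected steps to first reach P from state i.
Boundary: h_P = 0.
First-step equations for the other states:
  h_Q = 1 + 1/3*h_P + 1/6*h_Q + 1/12*h_R + 1/4*h_S + 1/6*h_T
  h_R = 1 + 1/4*h_P + 1/3*h_Q + 1/4*h_R + 1/12*h_S + 1/12*h_T
  h_S = 1 + 1/12*h_P + 7/12*h_Q + 1/12*h_R + 1/12*h_S + 1/6*h_T
  h_T = 1 + 1/4*h_P + 1/12*h_Q + 5/12*h_R + 1/12*h_S + 1/6*h_T

Substituting h_P = 0 and rearranging gives the linear system (I - Q) h = 1:
  [5/6, -1/12, -1/4, -1/6] . (h_Q, h_R, h_S, h_T) = 1
  [-1/3, 3/4, -1/12, -1/12] . (h_Q, h_R, h_S, h_T) = 1
  [-7/12, -1/12, 11/12, -1/6] . (h_Q, h_R, h_S, h_T) = 1
  [-1/12, -5/12, -1/12, 5/6] . (h_Q, h_R, h_S, h_T) = 1

Solving yields:
  h_Q = 744/197
  h_R = 5472/1379
  h_S = 6324/1379
  h_T = 792/197

Starting state is T, so the expected hitting time is h_T = 792/197.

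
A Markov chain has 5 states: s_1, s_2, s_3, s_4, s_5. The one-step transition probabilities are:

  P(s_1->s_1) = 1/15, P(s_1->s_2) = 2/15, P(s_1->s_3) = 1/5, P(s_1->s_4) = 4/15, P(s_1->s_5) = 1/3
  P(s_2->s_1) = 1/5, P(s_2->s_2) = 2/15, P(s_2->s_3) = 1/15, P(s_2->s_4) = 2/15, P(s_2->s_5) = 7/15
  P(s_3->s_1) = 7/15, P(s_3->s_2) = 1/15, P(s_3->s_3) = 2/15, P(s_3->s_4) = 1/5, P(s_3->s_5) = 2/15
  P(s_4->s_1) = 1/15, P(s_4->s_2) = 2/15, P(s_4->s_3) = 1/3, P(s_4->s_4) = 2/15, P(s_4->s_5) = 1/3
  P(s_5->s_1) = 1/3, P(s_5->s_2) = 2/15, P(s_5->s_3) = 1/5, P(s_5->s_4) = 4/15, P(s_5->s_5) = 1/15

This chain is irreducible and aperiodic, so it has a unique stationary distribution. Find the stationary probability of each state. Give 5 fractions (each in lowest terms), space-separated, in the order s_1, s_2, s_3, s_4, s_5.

Answer: 4397/19342 489/4072 809/4072 853/4072 18911/77368

Derivation:
The stationary distribution satisfies pi = pi * P, i.e.:
  pi_s_1 = 1/15*pi_s_1 + 1/5*pi_s_2 + 7/15*pi_s_3 + 1/15*pi_s_4 + 1/3*pi_s_5
  pi_s_2 = 2/15*pi_s_1 + 2/15*pi_s_2 + 1/15*pi_s_3 + 2/15*pi_s_4 + 2/15*pi_s_5
  pi_s_3 = 1/5*pi_s_1 + 1/15*pi_s_2 + 2/15*pi_s_3 + 1/3*pi_s_4 + 1/5*pi_s_5
  pi_s_4 = 4/15*pi_s_1 + 2/15*pi_s_2 + 1/5*pi_s_3 + 2/15*pi_s_4 + 4/15*pi_s_5
  pi_s_5 = 1/3*pi_s_1 + 7/15*pi_s_2 + 2/15*pi_s_3 + 1/3*pi_s_4 + 1/15*pi_s_5
with normalization: pi_s_1 + pi_s_2 + pi_s_3 + pi_s_4 + pi_s_5 = 1.

Using the first 4 balance equations plus normalization, the linear system A*pi = b is:
  [-14/15, 1/5, 7/15, 1/15, 1/3] . pi = 0
  [2/15, -13/15, 1/15, 2/15, 2/15] . pi = 0
  [1/5, 1/15, -13/15, 1/3, 1/5] . pi = 0
  [4/15, 2/15, 1/5, -13/15, 4/15] . pi = 0
  [1, 1, 1, 1, 1] . pi = 1

Solving yields:
  pi_s_1 = 4397/19342
  pi_s_2 = 489/4072
  pi_s_3 = 809/4072
  pi_s_4 = 853/4072
  pi_s_5 = 18911/77368

Verification (pi * P):
  4397/19342*1/15 + 489/4072*1/5 + 809/4072*7/15 + 853/4072*1/15 + 18911/77368*1/3 = 4397/19342 = pi_s_1  (ok)
  4397/19342*2/15 + 489/4072*2/15 + 809/4072*1/15 + 853/4072*2/15 + 18911/77368*2/15 = 489/4072 = pi_s_2  (ok)
  4397/19342*1/5 + 489/4072*1/15 + 809/4072*2/15 + 853/4072*1/3 + 18911/77368*1/5 = 809/4072 = pi_s_3  (ok)
  4397/19342*4/15 + 489/4072*2/15 + 809/4072*1/5 + 853/4072*2/15 + 18911/77368*4/15 = 853/4072 = pi_s_4  (ok)
  4397/19342*1/3 + 489/4072*7/15 + 809/4072*2/15 + 853/4072*1/3 + 18911/77368*1/15 = 18911/77368 = pi_s_5  (ok)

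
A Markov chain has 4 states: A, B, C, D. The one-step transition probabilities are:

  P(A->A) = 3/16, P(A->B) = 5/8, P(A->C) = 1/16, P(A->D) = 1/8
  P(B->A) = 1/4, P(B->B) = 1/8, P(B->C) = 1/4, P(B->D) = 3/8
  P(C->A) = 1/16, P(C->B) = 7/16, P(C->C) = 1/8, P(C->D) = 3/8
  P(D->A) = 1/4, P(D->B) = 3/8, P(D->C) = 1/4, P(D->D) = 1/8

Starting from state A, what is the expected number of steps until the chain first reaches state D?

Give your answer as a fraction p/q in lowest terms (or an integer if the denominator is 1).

Answer: 984/257

Derivation:
Let h_i = expected steps to first reach D from state i.
Boundary: h_D = 0.
First-step equations for the other states:
  h_A = 1 + 3/16*h_A + 5/8*h_B + 1/16*h_C + 1/8*h_D
  h_B = 1 + 1/4*h_A + 1/8*h_B + 1/4*h_C + 3/8*h_D
  h_C = 1 + 1/16*h_A + 7/16*h_B + 1/8*h_C + 3/8*h_D

Substituting h_D = 0 and rearranging gives the linear system (I - Q) h = 1:
  [13/16, -5/8, -1/16] . (h_A, h_B, h_C) = 1
  [-1/4, 7/8, -1/4] . (h_A, h_B, h_C) = 1
  [-1/16, -7/16, 7/8] . (h_A, h_B, h_C) = 1

Solving yields:
  h_A = 984/257
  h_B = 792/257
  h_C = 760/257

Starting state is A, so the expected hitting time is h_A = 984/257.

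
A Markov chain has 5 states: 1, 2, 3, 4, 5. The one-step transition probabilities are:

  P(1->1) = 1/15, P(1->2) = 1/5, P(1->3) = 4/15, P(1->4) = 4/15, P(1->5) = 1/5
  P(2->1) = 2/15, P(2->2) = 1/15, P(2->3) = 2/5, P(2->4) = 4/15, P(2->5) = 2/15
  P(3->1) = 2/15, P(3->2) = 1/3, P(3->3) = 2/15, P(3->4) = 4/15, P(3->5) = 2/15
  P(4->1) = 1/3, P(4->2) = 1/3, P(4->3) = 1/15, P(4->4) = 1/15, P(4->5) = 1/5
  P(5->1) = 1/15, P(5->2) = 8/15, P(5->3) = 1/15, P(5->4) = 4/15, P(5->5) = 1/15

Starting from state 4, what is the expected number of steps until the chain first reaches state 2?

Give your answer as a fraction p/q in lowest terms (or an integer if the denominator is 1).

Answer: 69945/23738

Derivation:
Let h_i = expected steps to first reach 2 from state i.
Boundary: h_2 = 0.
First-step equations for the other states:
  h_1 = 1 + 1/15*h_1 + 1/5*h_2 + 4/15*h_3 + 4/15*h_4 + 1/5*h_5
  h_3 = 1 + 2/15*h_1 + 1/3*h_2 + 2/15*h_3 + 4/15*h_4 + 2/15*h_5
  h_4 = 1 + 1/3*h_1 + 1/3*h_2 + 1/15*h_3 + 1/15*h_4 + 1/5*h_5
  h_5 = 1 + 1/15*h_1 + 8/15*h_2 + 1/15*h_3 + 4/15*h_4 + 1/15*h_5

Substituting h_2 = 0 and rearranging gives the linear system (I - Q) h = 1:
  [14/15, -4/15, -4/15, -1/5] . (h_1, h_3, h_4, h_5) = 1
  [-2/15, 13/15, -4/15, -2/15] . (h_1, h_3, h_4, h_5) = 1
  [-1/3, -1/15, 14/15, -1/5] . (h_1, h_3, h_4, h_5) = 1
  [-1/15, -1/15, -4/15, 14/15] . (h_1, h_3, h_4, h_5) = 1

Solving yields:
  h_1 = 270/83
  h_3 = 34695/11869
  h_4 = 69945/23738
  h_5 = 27945/11869

Starting state is 4, so the expected hitting time is h_4 = 69945/23738.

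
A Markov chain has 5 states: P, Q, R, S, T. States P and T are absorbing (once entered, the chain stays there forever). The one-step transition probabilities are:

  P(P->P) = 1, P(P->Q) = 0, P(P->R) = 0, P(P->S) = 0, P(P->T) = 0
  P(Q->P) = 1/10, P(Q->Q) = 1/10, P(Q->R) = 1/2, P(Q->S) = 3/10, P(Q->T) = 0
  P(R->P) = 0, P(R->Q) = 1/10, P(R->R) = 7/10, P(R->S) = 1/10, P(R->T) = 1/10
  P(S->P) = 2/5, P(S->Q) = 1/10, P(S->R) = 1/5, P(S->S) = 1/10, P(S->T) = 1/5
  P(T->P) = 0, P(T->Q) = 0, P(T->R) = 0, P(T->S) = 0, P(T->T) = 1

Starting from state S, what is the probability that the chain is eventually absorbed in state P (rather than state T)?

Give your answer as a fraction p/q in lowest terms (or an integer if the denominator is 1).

Let a_i = P(absorbed in P | start in state i).
Boundary conditions: a_P = 1, a_T = 0.
For each transient state i, a_i = sum_j P(i->j) * a_j:
  a_Q = 1/10*a_P + 1/10*a_Q + 1/2*a_R + 3/10*a_S + 0*a_T
  a_R = 0*a_P + 1/10*a_Q + 7/10*a_R + 1/10*a_S + 1/10*a_T
  a_S = 2/5*a_P + 1/10*a_Q + 1/5*a_R + 1/10*a_S + 1/5*a_T

Substituting a_P = 1 and a_T = 0, rearrange to (I - Q) a = r where r[i] = P(i -> P):
  [9/10, -1/2, -3/10] . (a_Q, a_R, a_S) = 1/10
  [-1/10, 3/10, -1/10] . (a_Q, a_R, a_S) = 0
  [-1/10, -1/5, 9/10] . (a_Q, a_R, a_S) = 2/5

Solving yields:
  a_Q = 81/160
  a_R = 29/80
  a_S = 93/160

Starting state is S, so the absorption probability is a_S = 93/160.

Answer: 93/160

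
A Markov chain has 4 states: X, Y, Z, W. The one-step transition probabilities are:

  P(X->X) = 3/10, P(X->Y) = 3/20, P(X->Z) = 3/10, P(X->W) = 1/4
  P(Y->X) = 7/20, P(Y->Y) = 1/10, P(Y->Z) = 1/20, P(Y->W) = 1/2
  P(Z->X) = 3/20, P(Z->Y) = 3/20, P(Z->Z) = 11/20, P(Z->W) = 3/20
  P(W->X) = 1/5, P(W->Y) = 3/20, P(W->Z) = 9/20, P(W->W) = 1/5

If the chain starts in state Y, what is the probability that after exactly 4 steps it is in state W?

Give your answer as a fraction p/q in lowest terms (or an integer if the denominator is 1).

Computing P^4 by repeated multiplication:
P^1 =
  X: [3/10, 3/20, 3/10, 1/4]
  Y: [7/20, 1/10, 1/20, 1/2]
  Z: [3/20, 3/20, 11/20, 3/20]
  W: [1/5, 3/20, 9/20, 1/5]
P^2 =
  X: [19/80, 57/400, 3/8, 49/200]
  Y: [99/400, 29/200, 29/80, 49/200]
  Z: [21/100, 57/400, 169/400, 9/40]
  W: [11/50, 57/400, 81/200, 93/400]
P^3 =
  X: [1811/8000, 1143/8000, 3159/8000, 1887/8000]
  Y: [1827/8000, 571/4000, 3129/8000, 951/4000]
  Z: [177/800, 1143/8000, 323/800, 1857/8000]
  W: [357/1600, 1143/8000, 801/2000, 467/2000]
P^4 =
  X: [8973/40000, 22857/160000, 63741/160000, 3751/16000]
  Y: [35951/160000, 11429/80000, 63641/160000, 751/3200]
  Z: [35739/160000, 22857/160000, 32003/80000, 18699/80000]
  W: [7159/32000, 22857/160000, 63909/160000, 37439/160000]

(P^4)[Y -> W] = 751/3200

Answer: 751/3200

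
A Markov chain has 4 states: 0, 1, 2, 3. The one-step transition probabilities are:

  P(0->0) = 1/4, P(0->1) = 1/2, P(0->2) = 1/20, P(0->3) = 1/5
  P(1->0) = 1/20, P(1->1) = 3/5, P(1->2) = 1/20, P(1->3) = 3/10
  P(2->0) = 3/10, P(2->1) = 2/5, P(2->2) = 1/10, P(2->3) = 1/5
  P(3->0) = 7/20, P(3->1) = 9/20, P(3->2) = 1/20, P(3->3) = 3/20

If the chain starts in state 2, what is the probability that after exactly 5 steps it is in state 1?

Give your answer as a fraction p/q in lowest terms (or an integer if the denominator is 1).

Answer: 214513/400000

Derivation:
Computing P^5 by repeated multiplication:
P^1 =
  0: [1/4, 1/2, 1/20, 1/5]
  1: [1/20, 3/5, 1/20, 3/10]
  2: [3/10, 2/5, 1/10, 1/5]
  3: [7/20, 9/20, 1/20, 3/20]
P^2 =
  0: [69/400, 107/200, 21/400, 6/25]
  1: [13/80, 27/50, 21/400, 49/200]
  2: [39/200, 13/25, 11/200, 23/100]
  3: [71/400, 213/400, 21/400, 19/80]
P^3 =
  0: [1357/8000, 429/800, 421/8000, 483/2000]
  1: [1353/8000, 1073/2000, 421/8000, 967/4000]
  2: [687/4000, 107/200, 211/4000, 481/2000]
  3: [1359/8000, 4289/8000, 421/8000, 1931/8000]
P^4 =
  0: [217/1280, 42903/80000, 8421/160000, 4831/20000]
  1: [27121/160000, 5363/10000, 8421/160000, 773/3200]
  2: [543/3200, 2681/5000, 4211/80000, 9659/40000]
  3: [27127/160000, 17161/32000, 8421/160000, 38647/160000]
P^5 =
  0: [542493/3200000, 858061/1600000, 168421/3200000, 193241/800000]
  1: [542489/3200000, 429031/800000, 168421/3200000, 386483/1600000]
  2: [271263/1600000, 214513/400000, 84211/1600000, 193237/800000]
  3: [108499/640000, 1716121/3200000, 168421/3200000, 772963/3200000]

(P^5)[2 -> 1] = 214513/400000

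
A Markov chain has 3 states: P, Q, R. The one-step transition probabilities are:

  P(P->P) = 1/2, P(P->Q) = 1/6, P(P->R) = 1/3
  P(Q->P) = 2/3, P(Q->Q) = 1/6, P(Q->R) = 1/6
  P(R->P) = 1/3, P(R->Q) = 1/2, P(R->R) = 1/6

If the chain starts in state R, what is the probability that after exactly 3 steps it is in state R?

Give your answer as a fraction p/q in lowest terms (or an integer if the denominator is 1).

Answer: 7/27

Derivation:
Computing P^3 by repeated multiplication:
P^1 =
  P: [1/2, 1/6, 1/3]
  Q: [2/3, 1/6, 1/6]
  R: [1/3, 1/2, 1/6]
P^2 =
  P: [17/36, 5/18, 1/4]
  Q: [1/2, 2/9, 5/18]
  R: [5/9, 2/9, 2/9]
P^3 =
  P: [109/216, 1/4, 53/216]
  Q: [53/108, 7/27, 1/4]
  R: [1/2, 13/54, 7/27]

(P^3)[R -> R] = 7/27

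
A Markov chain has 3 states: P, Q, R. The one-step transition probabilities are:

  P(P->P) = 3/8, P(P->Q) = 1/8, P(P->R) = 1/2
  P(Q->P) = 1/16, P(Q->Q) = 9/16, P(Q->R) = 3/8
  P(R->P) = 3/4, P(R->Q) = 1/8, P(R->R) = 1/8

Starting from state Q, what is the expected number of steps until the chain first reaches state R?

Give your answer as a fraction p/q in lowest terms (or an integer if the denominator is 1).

Answer: 44/17

Derivation:
Let h_i = expected steps to first reach R from state i.
Boundary: h_R = 0.
First-step equations for the other states:
  h_P = 1 + 3/8*h_P + 1/8*h_Q + 1/2*h_R
  h_Q = 1 + 1/16*h_P + 9/16*h_Q + 3/8*h_R

Substituting h_R = 0 and rearranging gives the linear system (I - Q) h = 1:
  [5/8, -1/8] . (h_P, h_Q) = 1
  [-1/16, 7/16] . (h_P, h_Q) = 1

Solving yields:
  h_P = 36/17
  h_Q = 44/17

Starting state is Q, so the expected hitting time is h_Q = 44/17.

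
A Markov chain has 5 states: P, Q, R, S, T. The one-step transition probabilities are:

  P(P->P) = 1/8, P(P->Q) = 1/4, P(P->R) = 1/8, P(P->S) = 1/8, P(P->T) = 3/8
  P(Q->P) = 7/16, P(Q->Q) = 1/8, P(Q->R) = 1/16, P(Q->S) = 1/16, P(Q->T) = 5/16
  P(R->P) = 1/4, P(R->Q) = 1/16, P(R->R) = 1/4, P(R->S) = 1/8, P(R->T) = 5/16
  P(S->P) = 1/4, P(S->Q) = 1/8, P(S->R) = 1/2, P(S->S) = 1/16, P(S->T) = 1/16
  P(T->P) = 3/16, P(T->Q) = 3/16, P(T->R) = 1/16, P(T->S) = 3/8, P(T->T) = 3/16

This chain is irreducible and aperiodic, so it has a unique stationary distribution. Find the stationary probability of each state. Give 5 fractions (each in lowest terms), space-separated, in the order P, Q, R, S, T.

The stationary distribution satisfies pi = pi * P, i.e.:
  pi_P = 1/8*pi_P + 7/16*pi_Q + 1/4*pi_R + 1/4*pi_S + 3/16*pi_T
  pi_Q = 1/4*pi_P + 1/8*pi_Q + 1/16*pi_R + 1/8*pi_S + 3/16*pi_T
  pi_R = 1/8*pi_P + 1/16*pi_Q + 1/4*pi_R + 1/2*pi_S + 1/16*pi_T
  pi_S = 1/8*pi_P + 1/16*pi_Q + 1/8*pi_R + 1/16*pi_S + 3/8*pi_T
  pi_T = 3/8*pi_P + 5/16*pi_Q + 5/16*pi_R + 1/16*pi_S + 3/16*pi_T
with normalization: pi_P + pi_Q + pi_R + pi_S + pi_T = 1.

Using the first 4 balance equations plus normalization, the linear system A*pi = b is:
  [-7/8, 7/16, 1/4, 1/4, 3/16] . pi = 0
  [1/4, -7/8, 1/16, 1/8, 3/16] . pi = 0
  [1/8, 1/16, -3/4, 1/2, 1/16] . pi = 0
  [1/8, 1/16, 1/8, -15/16, 3/8] . pi = 0
  [1, 1, 1, 1, 1] . pi = 1

Solving yields:
  pi_P = 2474/10547
  pi_Q = 3345/21094
  pi_R = 3911/21094
  pi_S = 3543/21094
  pi_T = 5347/21094

Verification (pi * P):
  2474/10547*1/8 + 3345/21094*7/16 + 3911/21094*1/4 + 3543/21094*1/4 + 5347/21094*3/16 = 2474/10547 = pi_P  (ok)
  2474/10547*1/4 + 3345/21094*1/8 + 3911/21094*1/16 + 3543/21094*1/8 + 5347/21094*3/16 = 3345/21094 = pi_Q  (ok)
  2474/10547*1/8 + 3345/21094*1/16 + 3911/21094*1/4 + 3543/21094*1/2 + 5347/21094*1/16 = 3911/21094 = pi_R  (ok)
  2474/10547*1/8 + 3345/21094*1/16 + 3911/21094*1/8 + 3543/21094*1/16 + 5347/21094*3/8 = 3543/21094 = pi_S  (ok)
  2474/10547*3/8 + 3345/21094*5/16 + 3911/21094*5/16 + 3543/21094*1/16 + 5347/21094*3/16 = 5347/21094 = pi_T  (ok)

Answer: 2474/10547 3345/21094 3911/21094 3543/21094 5347/21094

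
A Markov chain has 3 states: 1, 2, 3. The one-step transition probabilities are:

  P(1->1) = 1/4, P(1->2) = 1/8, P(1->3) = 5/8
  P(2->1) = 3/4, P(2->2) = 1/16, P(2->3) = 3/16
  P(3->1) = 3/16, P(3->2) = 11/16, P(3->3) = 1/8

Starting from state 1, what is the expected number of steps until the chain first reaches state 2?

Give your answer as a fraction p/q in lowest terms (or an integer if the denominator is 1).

Answer: 64/23

Derivation:
Let h_i = expected steps to first reach 2 from state i.
Boundary: h_2 = 0.
First-step equations for the other states:
  h_1 = 1 + 1/4*h_1 + 1/8*h_2 + 5/8*h_3
  h_3 = 1 + 3/16*h_1 + 11/16*h_2 + 1/8*h_3

Substituting h_2 = 0 and rearranging gives the linear system (I - Q) h = 1:
  [3/4, -5/8] . (h_1, h_3) = 1
  [-3/16, 7/8] . (h_1, h_3) = 1

Solving yields:
  h_1 = 64/23
  h_3 = 40/23

Starting state is 1, so the expected hitting time is h_1 = 64/23.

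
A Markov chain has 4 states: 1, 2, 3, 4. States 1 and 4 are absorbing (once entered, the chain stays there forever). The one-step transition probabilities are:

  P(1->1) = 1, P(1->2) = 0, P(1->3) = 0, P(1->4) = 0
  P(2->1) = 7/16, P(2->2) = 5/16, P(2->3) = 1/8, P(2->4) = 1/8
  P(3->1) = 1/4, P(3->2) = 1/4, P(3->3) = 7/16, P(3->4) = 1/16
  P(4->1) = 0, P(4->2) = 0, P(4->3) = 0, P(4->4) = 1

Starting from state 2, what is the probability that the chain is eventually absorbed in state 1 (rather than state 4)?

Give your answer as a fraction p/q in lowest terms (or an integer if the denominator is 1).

Answer: 71/91

Derivation:
Let a_i = P(absorbed in 1 | start in state i).
Boundary conditions: a_1 = 1, a_4 = 0.
For each transient state i, a_i = sum_j P(i->j) * a_j:
  a_2 = 7/16*a_1 + 5/16*a_2 + 1/8*a_3 + 1/8*a_4
  a_3 = 1/4*a_1 + 1/4*a_2 + 7/16*a_3 + 1/16*a_4

Substituting a_1 = 1 and a_4 = 0, rearrange to (I - Q) a = r where r[i] = P(i -> 1):
  [11/16, -1/8] . (a_2, a_3) = 7/16
  [-1/4, 9/16] . (a_2, a_3) = 1/4

Solving yields:
  a_2 = 71/91
  a_3 = 72/91

Starting state is 2, so the absorption probability is a_2 = 71/91.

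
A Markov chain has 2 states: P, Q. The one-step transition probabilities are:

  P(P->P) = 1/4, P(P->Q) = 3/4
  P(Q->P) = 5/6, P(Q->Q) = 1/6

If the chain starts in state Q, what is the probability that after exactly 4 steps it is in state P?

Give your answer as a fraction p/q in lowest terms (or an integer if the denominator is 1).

Computing P^4 by repeated multiplication:
P^1 =
  P: [1/4, 3/4]
  Q: [5/6, 1/6]
P^2 =
  P: [11/16, 5/16]
  Q: [25/72, 47/72]
P^3 =
  P: [83/192, 109/192]
  Q: [545/864, 319/864]
P^4 =
  P: [1339/2304, 965/2304]
  Q: [4825/10368, 5543/10368]

(P^4)[Q -> P] = 4825/10368

Answer: 4825/10368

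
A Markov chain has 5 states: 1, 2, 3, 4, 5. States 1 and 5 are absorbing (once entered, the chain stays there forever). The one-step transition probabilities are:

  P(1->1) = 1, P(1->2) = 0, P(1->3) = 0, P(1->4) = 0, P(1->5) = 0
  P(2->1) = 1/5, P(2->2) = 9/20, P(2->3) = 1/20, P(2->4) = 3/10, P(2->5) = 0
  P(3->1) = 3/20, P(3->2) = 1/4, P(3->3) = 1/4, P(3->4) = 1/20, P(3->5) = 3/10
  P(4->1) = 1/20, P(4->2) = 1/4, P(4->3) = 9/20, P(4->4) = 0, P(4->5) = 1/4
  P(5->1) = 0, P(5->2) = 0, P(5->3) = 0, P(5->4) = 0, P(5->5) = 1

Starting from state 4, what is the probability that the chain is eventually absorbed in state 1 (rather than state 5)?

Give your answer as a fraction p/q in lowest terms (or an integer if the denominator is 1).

Answer: 119/297

Derivation:
Let a_i = P(absorbed in 1 | start in state i).
Boundary conditions: a_1 = 1, a_5 = 0.
For each transient state i, a_i = sum_j P(i->j) * a_j:
  a_2 = 1/5*a_1 + 9/20*a_2 + 1/20*a_3 + 3/10*a_4 + 0*a_5
  a_3 = 3/20*a_1 + 1/4*a_2 + 1/4*a_3 + 1/20*a_4 + 3/10*a_5
  a_4 = 1/20*a_1 + 1/4*a_2 + 9/20*a_3 + 0*a_4 + 1/4*a_5

Substituting a_1 = 1 and a_5 = 0, rearrange to (I - Q) a = r where r[i] = P(i -> 1):
  [11/20, -1/20, -3/10] . (a_2, a_3, a_4) = 1/5
  [-1/4, 3/4, -1/20] . (a_2, a_3, a_4) = 3/20
  [-1/4, -9/20, 1] . (a_2, a_3, a_4) = 1/20

Solving yields:
  a_2 = 1477/2376
  a_3 = 1031/2376
  a_4 = 119/297

Starting state is 4, so the absorption probability is a_4 = 119/297.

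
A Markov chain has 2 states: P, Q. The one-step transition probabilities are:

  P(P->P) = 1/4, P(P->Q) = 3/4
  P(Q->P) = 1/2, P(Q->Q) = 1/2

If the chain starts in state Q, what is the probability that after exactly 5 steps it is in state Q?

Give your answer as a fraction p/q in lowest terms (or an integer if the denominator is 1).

Computing P^5 by repeated multiplication:
P^1 =
  P: [1/4, 3/4]
  Q: [1/2, 1/2]
P^2 =
  P: [7/16, 9/16]
  Q: [3/8, 5/8]
P^3 =
  P: [25/64, 39/64]
  Q: [13/32, 19/32]
P^4 =
  P: [103/256, 153/256]
  Q: [51/128, 77/128]
P^5 =
  P: [409/1024, 615/1024]
  Q: [205/512, 307/512]

(P^5)[Q -> Q] = 307/512

Answer: 307/512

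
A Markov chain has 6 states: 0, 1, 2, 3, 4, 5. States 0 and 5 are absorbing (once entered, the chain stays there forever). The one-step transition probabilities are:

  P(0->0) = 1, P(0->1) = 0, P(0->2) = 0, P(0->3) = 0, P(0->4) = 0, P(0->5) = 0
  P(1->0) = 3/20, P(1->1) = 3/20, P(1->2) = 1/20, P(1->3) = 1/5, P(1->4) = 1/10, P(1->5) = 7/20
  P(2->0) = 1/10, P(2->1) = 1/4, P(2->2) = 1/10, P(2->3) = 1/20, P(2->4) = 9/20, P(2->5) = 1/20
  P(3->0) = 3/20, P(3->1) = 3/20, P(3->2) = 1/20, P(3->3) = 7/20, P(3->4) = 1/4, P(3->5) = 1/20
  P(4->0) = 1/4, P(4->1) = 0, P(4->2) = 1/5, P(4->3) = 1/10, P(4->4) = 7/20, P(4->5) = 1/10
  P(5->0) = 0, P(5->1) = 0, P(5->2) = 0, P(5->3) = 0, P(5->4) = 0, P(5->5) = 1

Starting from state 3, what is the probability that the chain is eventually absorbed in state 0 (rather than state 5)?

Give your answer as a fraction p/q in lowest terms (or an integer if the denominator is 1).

Answer: 7441/11709

Derivation:
Let a_i = P(absorbed in 0 | start in state i).
Boundary conditions: a_0 = 1, a_5 = 0.
For each transient state i, a_i = sum_j P(i->j) * a_j:
  a_1 = 3/20*a_0 + 3/20*a_1 + 1/20*a_2 + 1/5*a_3 + 1/10*a_4 + 7/20*a_5
  a_2 = 1/10*a_0 + 1/4*a_1 + 1/10*a_2 + 1/20*a_3 + 9/20*a_4 + 1/20*a_5
  a_3 = 3/20*a_0 + 3/20*a_1 + 1/20*a_2 + 7/20*a_3 + 1/4*a_4 + 1/20*a_5
  a_4 = 1/4*a_0 + 0*a_1 + 1/5*a_2 + 1/10*a_3 + 7/20*a_4 + 1/10*a_5

Substituting a_0 = 1 and a_5 = 0, rearrange to (I - Q) a = r where r[i] = P(i -> 0):
  [17/20, -1/20, -1/5, -1/10] . (a_1, a_2, a_3, a_4) = 3/20
  [-1/4, 9/10, -1/20, -9/20] . (a_1, a_2, a_3, a_4) = 1/10
  [-3/20, -1/20, 13/20, -1/4] . (a_1, a_2, a_3, a_4) = 3/20
  [0, -1/5, -1/10, 13/20] . (a_1, a_2, a_3, a_4) = 1/4

Solving yields:
  a_1 = 5152/11709
  a_2 = 7055/11709
  a_3 = 7441/11709
  a_4 = 7819/11709

Starting state is 3, so the absorption probability is a_3 = 7441/11709.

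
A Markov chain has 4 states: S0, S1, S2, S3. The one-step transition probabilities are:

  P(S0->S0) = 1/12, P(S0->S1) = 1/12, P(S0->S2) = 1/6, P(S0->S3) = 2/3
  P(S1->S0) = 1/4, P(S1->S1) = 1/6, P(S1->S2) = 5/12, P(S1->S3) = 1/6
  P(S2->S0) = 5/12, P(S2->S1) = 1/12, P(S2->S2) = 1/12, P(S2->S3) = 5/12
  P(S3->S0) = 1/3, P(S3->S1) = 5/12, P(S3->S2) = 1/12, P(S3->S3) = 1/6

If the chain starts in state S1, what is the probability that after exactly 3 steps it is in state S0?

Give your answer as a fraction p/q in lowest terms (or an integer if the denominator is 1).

Computing P^3 by repeated multiplication:
P^1 =
  S0: [1/12, 1/12, 1/6, 2/3]
  S1: [1/4, 1/6, 5/12, 1/6]
  S2: [5/12, 1/12, 1/12, 5/12]
  S3: [1/3, 5/12, 1/12, 1/6]
P^2 =
  S0: [23/72, 5/16, 17/144, 1/4]
  S1: [7/24, 11/72, 23/144, 19/48]
  S2: [11/48, 11/48, 7/48, 19/48]
  S3: [2/9, 25/144, 1/4, 17/48]
P^3 =
  S0: [205/864, 37/192, 185/864, 205/576]
  S1: [451/1728, 197/864, 137/864, 203/576]
  S2: [155/576, 15/64, 103/576, 61/192]
  S3: [491/1728, 373/1728, 23/144, 49/144]

(P^3)[S1 -> S0] = 451/1728

Answer: 451/1728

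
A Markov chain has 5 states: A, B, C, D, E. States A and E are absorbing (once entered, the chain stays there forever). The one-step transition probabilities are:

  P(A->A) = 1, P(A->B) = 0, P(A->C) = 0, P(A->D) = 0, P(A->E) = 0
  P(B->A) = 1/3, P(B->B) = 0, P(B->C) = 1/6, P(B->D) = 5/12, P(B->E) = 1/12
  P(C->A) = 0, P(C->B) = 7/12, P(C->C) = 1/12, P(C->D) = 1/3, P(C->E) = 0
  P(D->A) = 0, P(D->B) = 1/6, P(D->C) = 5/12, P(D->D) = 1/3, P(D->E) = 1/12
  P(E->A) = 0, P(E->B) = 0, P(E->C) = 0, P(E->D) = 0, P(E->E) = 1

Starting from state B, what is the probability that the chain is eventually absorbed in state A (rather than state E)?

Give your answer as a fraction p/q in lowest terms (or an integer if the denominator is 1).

Answer: 272/403

Derivation:
Let a_i = P(absorbed in A | start in state i).
Boundary conditions: a_A = 1, a_E = 0.
For each transient state i, a_i = sum_j P(i->j) * a_j:
  a_B = 1/3*a_A + 0*a_B + 1/6*a_C + 5/12*a_D + 1/12*a_E
  a_C = 0*a_A + 7/12*a_B + 1/12*a_C + 1/3*a_D + 0*a_E
  a_D = 0*a_A + 1/6*a_B + 5/12*a_C + 1/3*a_D + 1/12*a_E

Substituting a_A = 1 and a_E = 0, rearrange to (I - Q) a = r where r[i] = P(i -> A):
  [1, -1/6, -5/12] . (a_B, a_C, a_D) = 1/3
  [-7/12, 11/12, -1/3] . (a_B, a_C, a_D) = 0
  [-1/6, -5/12, 2/3] . (a_B, a_C, a_D) = 0

Solving yields:
  a_B = 272/403
  a_C = 256/403
  a_D = 228/403

Starting state is B, so the absorption probability is a_B = 272/403.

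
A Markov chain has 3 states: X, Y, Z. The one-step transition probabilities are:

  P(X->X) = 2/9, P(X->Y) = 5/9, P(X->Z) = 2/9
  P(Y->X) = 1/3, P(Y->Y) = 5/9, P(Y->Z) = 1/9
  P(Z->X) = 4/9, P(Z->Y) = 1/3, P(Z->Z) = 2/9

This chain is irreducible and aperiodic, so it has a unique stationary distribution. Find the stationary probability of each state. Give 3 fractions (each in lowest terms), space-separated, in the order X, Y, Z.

The stationary distribution satisfies pi = pi * P, i.e.:
  pi_X = 2/9*pi_X + 1/3*pi_Y + 4/9*pi_Z
  pi_Y = 5/9*pi_X + 5/9*pi_Y + 1/3*pi_Z
  pi_Z = 2/9*pi_X + 1/9*pi_Y + 2/9*pi_Z
with normalization: pi_X + pi_Y + pi_Z = 1.

Using the first 2 balance equations plus normalization, the linear system A*pi = b is:
  [-7/9, 1/3, 4/9] . pi = 0
  [5/9, -4/9, 1/3] . pi = 0
  [1, 1, 1] . pi = 1

Solving yields:
  pi_X = 25/79
  pi_Y = 41/79
  pi_Z = 13/79

Verification (pi * P):
  25/79*2/9 + 41/79*1/3 + 13/79*4/9 = 25/79 = pi_X  (ok)
  25/79*5/9 + 41/79*5/9 + 13/79*1/3 = 41/79 = pi_Y  (ok)
  25/79*2/9 + 41/79*1/9 + 13/79*2/9 = 13/79 = pi_Z  (ok)

Answer: 25/79 41/79 13/79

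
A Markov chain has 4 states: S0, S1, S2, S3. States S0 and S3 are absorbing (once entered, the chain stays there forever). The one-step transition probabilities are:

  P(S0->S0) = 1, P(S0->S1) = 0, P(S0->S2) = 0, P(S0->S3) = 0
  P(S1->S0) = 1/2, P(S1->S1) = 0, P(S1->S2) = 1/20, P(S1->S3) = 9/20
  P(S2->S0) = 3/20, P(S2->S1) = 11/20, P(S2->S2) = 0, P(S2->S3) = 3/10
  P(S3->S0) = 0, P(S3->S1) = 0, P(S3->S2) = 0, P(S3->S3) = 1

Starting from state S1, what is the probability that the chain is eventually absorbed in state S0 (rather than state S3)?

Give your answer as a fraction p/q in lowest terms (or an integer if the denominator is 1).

Let a_i = P(absorbed in S0 | start in state i).
Boundary conditions: a_S0 = 1, a_S3 = 0.
For each transient state i, a_i = sum_j P(i->j) * a_j:
  a_S1 = 1/2*a_S0 + 0*a_S1 + 1/20*a_S2 + 9/20*a_S3
  a_S2 = 3/20*a_S0 + 11/20*a_S1 + 0*a_S2 + 3/10*a_S3

Substituting a_S0 = 1 and a_S3 = 0, rearrange to (I - Q) a = r where r[i] = P(i -> S0):
  [1, -1/20] . (a_S1, a_S2) = 1/2
  [-11/20, 1] . (a_S1, a_S2) = 3/20

Solving yields:
  a_S1 = 203/389
  a_S2 = 170/389

Starting state is S1, so the absorption probability is a_S1 = 203/389.

Answer: 203/389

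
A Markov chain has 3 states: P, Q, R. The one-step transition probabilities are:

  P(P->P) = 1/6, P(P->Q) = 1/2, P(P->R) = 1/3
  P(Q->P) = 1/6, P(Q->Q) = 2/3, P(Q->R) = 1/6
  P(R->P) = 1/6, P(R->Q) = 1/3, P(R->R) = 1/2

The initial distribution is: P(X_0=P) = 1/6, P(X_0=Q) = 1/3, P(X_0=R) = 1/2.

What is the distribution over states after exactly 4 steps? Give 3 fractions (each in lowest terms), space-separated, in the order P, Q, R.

Propagating the distribution step by step (d_{t+1} = d_t * P):
d_0 = (P=1/6, Q=1/3, R=1/2)
  d_1[P] = 1/6*1/6 + 1/3*1/6 + 1/2*1/6 = 1/6
  d_1[Q] = 1/6*1/2 + 1/3*2/3 + 1/2*1/3 = 17/36
  d_1[R] = 1/6*1/3 + 1/3*1/6 + 1/2*1/2 = 13/36
d_1 = (P=1/6, Q=17/36, R=13/36)
  d_2[P] = 1/6*1/6 + 17/36*1/6 + 13/36*1/6 = 1/6
  d_2[Q] = 1/6*1/2 + 17/36*2/3 + 13/36*1/3 = 14/27
  d_2[R] = 1/6*1/3 + 17/36*1/6 + 13/36*1/2 = 17/54
d_2 = (P=1/6, Q=14/27, R=17/54)
  d_3[P] = 1/6*1/6 + 14/27*1/6 + 17/54*1/6 = 1/6
  d_3[Q] = 1/6*1/2 + 14/27*2/3 + 17/54*1/3 = 173/324
  d_3[R] = 1/6*1/3 + 14/27*1/6 + 17/54*1/2 = 97/324
d_3 = (P=1/6, Q=173/324, R=97/324)
  d_4[P] = 1/6*1/6 + 173/324*1/6 + 97/324*1/6 = 1/6
  d_4[Q] = 1/6*1/2 + 173/324*2/3 + 97/324*1/3 = 131/243
  d_4[R] = 1/6*1/3 + 173/324*1/6 + 97/324*1/2 = 143/486
d_4 = (P=1/6, Q=131/243, R=143/486)

Answer: 1/6 131/243 143/486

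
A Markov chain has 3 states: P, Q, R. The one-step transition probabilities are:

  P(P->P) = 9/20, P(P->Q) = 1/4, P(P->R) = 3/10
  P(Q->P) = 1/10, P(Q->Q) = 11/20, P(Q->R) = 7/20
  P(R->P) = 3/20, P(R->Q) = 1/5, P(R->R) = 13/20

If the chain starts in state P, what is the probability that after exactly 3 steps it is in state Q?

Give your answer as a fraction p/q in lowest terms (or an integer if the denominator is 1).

Answer: 2577/8000

Derivation:
Computing P^3 by repeated multiplication:
P^1 =
  P: [9/20, 1/4, 3/10]
  Q: [1/10, 11/20, 7/20]
  R: [3/20, 1/5, 13/20]
P^2 =
  P: [109/400, 31/100, 167/400]
  Q: [61/400, 159/400, 9/20]
  R: [37/200, 111/400, 43/80]
P^3 =
  P: [173/800, 2577/8000, 3693/8000]
  Q: [1407/8000, 1387/4000, 3819/8000]
  R: [1533/8000, 2451/8000, 251/500]

(P^3)[P -> Q] = 2577/8000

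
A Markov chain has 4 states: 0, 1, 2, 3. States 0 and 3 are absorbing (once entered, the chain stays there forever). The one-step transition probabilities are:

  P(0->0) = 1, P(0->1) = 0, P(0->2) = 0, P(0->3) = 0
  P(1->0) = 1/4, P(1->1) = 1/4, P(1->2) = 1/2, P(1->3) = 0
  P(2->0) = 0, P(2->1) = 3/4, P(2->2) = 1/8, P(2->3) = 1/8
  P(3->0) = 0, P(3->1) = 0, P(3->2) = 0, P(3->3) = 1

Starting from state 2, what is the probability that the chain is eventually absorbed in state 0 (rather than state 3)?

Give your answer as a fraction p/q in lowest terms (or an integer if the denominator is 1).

Let a_i = P(absorbed in 0 | start in state i).
Boundary conditions: a_0 = 1, a_3 = 0.
For each transient state i, a_i = sum_j P(i->j) * a_j:
  a_1 = 1/4*a_0 + 1/4*a_1 + 1/2*a_2 + 0*a_3
  a_2 = 0*a_0 + 3/4*a_1 + 1/8*a_2 + 1/8*a_3

Substituting a_0 = 1 and a_3 = 0, rearrange to (I - Q) a = r where r[i] = P(i -> 0):
  [3/4, -1/2] . (a_1, a_2) = 1/4
  [-3/4, 7/8] . (a_1, a_2) = 0

Solving yields:
  a_1 = 7/9
  a_2 = 2/3

Starting state is 2, so the absorption probability is a_2 = 2/3.

Answer: 2/3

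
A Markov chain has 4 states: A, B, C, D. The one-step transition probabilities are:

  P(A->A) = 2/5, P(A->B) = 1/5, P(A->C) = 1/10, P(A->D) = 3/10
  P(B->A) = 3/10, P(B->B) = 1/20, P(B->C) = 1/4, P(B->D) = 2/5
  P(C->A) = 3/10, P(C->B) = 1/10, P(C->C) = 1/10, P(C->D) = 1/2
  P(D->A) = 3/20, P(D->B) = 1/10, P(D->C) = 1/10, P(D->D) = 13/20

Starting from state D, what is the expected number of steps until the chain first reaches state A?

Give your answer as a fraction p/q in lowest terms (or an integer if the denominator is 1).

Let h_i = expected steps to first reach A from state i.
Boundary: h_A = 0.
First-step equations for the other states:
  h_B = 1 + 3/10*h_A + 1/20*h_B + 1/4*h_C + 2/5*h_D
  h_C = 1 + 3/10*h_A + 1/10*h_B + 1/10*h_C + 1/2*h_D
  h_D = 1 + 3/20*h_A + 1/10*h_B + 1/10*h_C + 13/20*h_D

Substituting h_A = 0 and rearranging gives the linear system (I - Q) h = 1:
  [19/20, -1/4, -2/5] . (h_B, h_C, h_D) = 1
  [-1/10, 9/10, -1/2] . (h_B, h_C, h_D) = 1
  [-1/10, -1/10, 7/20] . (h_B, h_C, h_D) = 1

Solving yields:
  h_B = 585/127
  h_C = 595/127
  h_D = 700/127

Starting state is D, so the expected hitting time is h_D = 700/127.

Answer: 700/127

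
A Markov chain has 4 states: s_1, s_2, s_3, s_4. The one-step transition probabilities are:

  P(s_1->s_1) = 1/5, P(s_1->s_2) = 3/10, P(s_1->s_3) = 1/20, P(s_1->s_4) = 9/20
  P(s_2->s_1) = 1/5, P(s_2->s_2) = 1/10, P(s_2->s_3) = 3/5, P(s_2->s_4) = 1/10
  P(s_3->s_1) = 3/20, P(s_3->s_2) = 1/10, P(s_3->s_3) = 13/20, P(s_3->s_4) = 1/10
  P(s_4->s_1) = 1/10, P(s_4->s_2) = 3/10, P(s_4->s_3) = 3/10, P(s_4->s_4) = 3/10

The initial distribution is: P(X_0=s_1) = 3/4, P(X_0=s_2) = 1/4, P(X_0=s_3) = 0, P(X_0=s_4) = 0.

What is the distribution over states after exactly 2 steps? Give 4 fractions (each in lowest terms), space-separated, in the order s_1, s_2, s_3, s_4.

Propagating the distribution step by step (d_{t+1} = d_t * P):
d_0 = (s_1=3/4, s_2=1/4, s_3=0, s_4=0)
  d_1[s_1] = 3/4*1/5 + 1/4*1/5 + 0*3/20 + 0*1/10 = 1/5
  d_1[s_2] = 3/4*3/10 + 1/4*1/10 + 0*1/10 + 0*3/10 = 1/4
  d_1[s_3] = 3/4*1/20 + 1/4*3/5 + 0*13/20 + 0*3/10 = 3/16
  d_1[s_4] = 3/4*9/20 + 1/4*1/10 + 0*1/10 + 0*3/10 = 29/80
d_1 = (s_1=1/5, s_2=1/4, s_3=3/16, s_4=29/80)
  d_2[s_1] = 1/5*1/5 + 1/4*1/5 + 3/16*3/20 + 29/80*1/10 = 247/1600
  d_2[s_2] = 1/5*3/10 + 1/4*1/10 + 3/16*1/10 + 29/80*3/10 = 17/80
  d_2[s_3] = 1/5*1/20 + 1/4*3/5 + 3/16*13/20 + 29/80*3/10 = 25/64
  d_2[s_4] = 1/5*9/20 + 1/4*1/10 + 3/16*1/10 + 29/80*3/10 = 97/400
d_2 = (s_1=247/1600, s_2=17/80, s_3=25/64, s_4=97/400)

Answer: 247/1600 17/80 25/64 97/400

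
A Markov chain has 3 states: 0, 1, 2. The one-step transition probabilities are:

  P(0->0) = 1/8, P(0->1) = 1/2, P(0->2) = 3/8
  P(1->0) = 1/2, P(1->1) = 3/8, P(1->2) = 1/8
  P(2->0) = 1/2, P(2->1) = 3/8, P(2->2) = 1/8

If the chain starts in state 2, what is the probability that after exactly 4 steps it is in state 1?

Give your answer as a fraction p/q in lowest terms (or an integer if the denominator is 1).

Computing P^4 by repeated multiplication:
P^1 =
  0: [1/8, 1/2, 3/8]
  1: [1/2, 3/8, 1/8]
  2: [1/2, 3/8, 1/8]
P^2 =
  0: [29/64, 25/64, 5/32]
  1: [5/16, 7/16, 1/4]
  2: [5/16, 7/16, 1/4]
P^3 =
  0: [169/512, 221/512, 61/256]
  1: [49/128, 53/128, 13/64]
  2: [49/128, 53/128, 13/64]
P^4 =
  0: [1541/4096, 1705/4096, 425/2048]
  1: [365/1024, 433/1024, 113/512]
  2: [365/1024, 433/1024, 113/512]

(P^4)[2 -> 1] = 433/1024

Answer: 433/1024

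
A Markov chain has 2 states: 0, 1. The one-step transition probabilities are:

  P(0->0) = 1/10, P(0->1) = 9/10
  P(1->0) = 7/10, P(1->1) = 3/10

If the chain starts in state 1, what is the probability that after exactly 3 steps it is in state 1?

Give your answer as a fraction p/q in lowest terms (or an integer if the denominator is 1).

Answer: 117/250

Derivation:
Computing P^3 by repeated multiplication:
P^1 =
  0: [1/10, 9/10]
  1: [7/10, 3/10]
P^2 =
  0: [16/25, 9/25]
  1: [7/25, 18/25]
P^3 =
  0: [79/250, 171/250]
  1: [133/250, 117/250]

(P^3)[1 -> 1] = 117/250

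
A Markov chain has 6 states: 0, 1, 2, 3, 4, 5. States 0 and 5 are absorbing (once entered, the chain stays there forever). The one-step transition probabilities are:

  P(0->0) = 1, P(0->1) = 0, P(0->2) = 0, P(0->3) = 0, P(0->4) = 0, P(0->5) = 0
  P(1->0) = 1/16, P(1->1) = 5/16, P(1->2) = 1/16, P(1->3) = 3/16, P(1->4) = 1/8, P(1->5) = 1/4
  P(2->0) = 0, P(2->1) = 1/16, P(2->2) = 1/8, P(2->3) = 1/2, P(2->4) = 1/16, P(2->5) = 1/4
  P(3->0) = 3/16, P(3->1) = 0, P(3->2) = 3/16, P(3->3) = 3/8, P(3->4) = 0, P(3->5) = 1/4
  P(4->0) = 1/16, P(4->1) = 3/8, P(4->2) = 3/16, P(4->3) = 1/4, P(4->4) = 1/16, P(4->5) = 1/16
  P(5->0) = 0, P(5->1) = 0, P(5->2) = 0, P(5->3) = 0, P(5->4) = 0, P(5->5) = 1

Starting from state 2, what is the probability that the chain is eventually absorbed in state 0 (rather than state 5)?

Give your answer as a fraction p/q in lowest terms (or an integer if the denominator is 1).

Let a_i = P(absorbed in 0 | start in state i).
Boundary conditions: a_0 = 1, a_5 = 0.
For each transient state i, a_i = sum_j P(i->j) * a_j:
  a_1 = 1/16*a_0 + 5/16*a_1 + 1/16*a_2 + 3/16*a_3 + 1/8*a_4 + 1/4*a_5
  a_2 = 0*a_0 + 1/16*a_1 + 1/8*a_2 + 1/2*a_3 + 1/16*a_4 + 1/4*a_5
  a_3 = 3/16*a_0 + 0*a_1 + 3/16*a_2 + 3/8*a_3 + 0*a_4 + 1/4*a_5
  a_4 = 1/16*a_0 + 3/8*a_1 + 3/16*a_2 + 1/4*a_3 + 1/16*a_4 + 1/16*a_5

Substituting a_0 = 1 and a_5 = 0, rearrange to (I - Q) a = r where r[i] = P(i -> 0):
  [11/16, -1/16, -3/16, -1/8] . (a_1, a_2, a_3, a_4) = 1/16
  [-1/16, 7/8, -1/2, -1/16] . (a_1, a_2, a_3, a_4) = 0
  [0, -3/16, 5/8, 0] . (a_1, a_2, a_3, a_4) = 3/16
  [-3/8, -3/16, -1/4, 15/16] . (a_1, a_2, a_3, a_4) = 1/16

Solving yields:
  a_1 = 4664/16803
  a_2 = 4357/16803
  a_3 = 2116/5601
  a_4 = 1850/5601

Starting state is 2, so the absorption probability is a_2 = 4357/16803.

Answer: 4357/16803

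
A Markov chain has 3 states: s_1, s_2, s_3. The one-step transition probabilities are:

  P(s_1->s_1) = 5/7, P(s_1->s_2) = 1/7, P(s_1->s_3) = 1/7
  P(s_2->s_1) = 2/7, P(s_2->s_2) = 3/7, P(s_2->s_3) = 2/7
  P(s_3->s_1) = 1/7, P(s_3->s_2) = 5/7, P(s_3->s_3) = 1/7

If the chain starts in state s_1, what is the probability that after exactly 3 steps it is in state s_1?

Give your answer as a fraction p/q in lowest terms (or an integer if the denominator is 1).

Computing P^3 by repeated multiplication:
P^1 =
  s_1: [5/7, 1/7, 1/7]
  s_2: [2/7, 3/7, 2/7]
  s_3: [1/7, 5/7, 1/7]
P^2 =
  s_1: [4/7, 13/49, 8/49]
  s_2: [18/49, 3/7, 10/49]
  s_3: [16/49, 3/7, 12/49]
P^3 =
  s_1: [174/343, 107/343, 62/343]
  s_2: [142/343, 131/343, 10/49]
  s_3: [134/343, 139/343, 10/49]

(P^3)[s_1 -> s_1] = 174/343

Answer: 174/343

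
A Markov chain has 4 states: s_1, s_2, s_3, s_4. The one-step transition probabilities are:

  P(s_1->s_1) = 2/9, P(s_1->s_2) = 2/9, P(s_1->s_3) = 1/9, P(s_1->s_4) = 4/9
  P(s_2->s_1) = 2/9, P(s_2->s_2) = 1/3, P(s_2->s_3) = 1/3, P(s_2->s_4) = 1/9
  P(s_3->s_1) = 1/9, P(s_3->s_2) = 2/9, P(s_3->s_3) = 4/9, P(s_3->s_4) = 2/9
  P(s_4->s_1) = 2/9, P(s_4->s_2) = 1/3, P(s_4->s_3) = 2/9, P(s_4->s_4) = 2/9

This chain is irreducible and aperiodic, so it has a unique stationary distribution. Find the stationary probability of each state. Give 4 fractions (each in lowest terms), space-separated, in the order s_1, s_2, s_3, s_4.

Answer: 107/566 79/283 169/566 66/283

Derivation:
The stationary distribution satisfies pi = pi * P, i.e.:
  pi_s_1 = 2/9*pi_s_1 + 2/9*pi_s_2 + 1/9*pi_s_3 + 2/9*pi_s_4
  pi_s_2 = 2/9*pi_s_1 + 1/3*pi_s_2 + 2/9*pi_s_3 + 1/3*pi_s_4
  pi_s_3 = 1/9*pi_s_1 + 1/3*pi_s_2 + 4/9*pi_s_3 + 2/9*pi_s_4
  pi_s_4 = 4/9*pi_s_1 + 1/9*pi_s_2 + 2/9*pi_s_3 + 2/9*pi_s_4
with normalization: pi_s_1 + pi_s_2 + pi_s_3 + pi_s_4 = 1.

Using the first 3 balance equations plus normalization, the linear system A*pi = b is:
  [-7/9, 2/9, 1/9, 2/9] . pi = 0
  [2/9, -2/3, 2/9, 1/3] . pi = 0
  [1/9, 1/3, -5/9, 2/9] . pi = 0
  [1, 1, 1, 1] . pi = 1

Solving yields:
  pi_s_1 = 107/566
  pi_s_2 = 79/283
  pi_s_3 = 169/566
  pi_s_4 = 66/283

Verification (pi * P):
  107/566*2/9 + 79/283*2/9 + 169/566*1/9 + 66/283*2/9 = 107/566 = pi_s_1  (ok)
  107/566*2/9 + 79/283*1/3 + 169/566*2/9 + 66/283*1/3 = 79/283 = pi_s_2  (ok)
  107/566*1/9 + 79/283*1/3 + 169/566*4/9 + 66/283*2/9 = 169/566 = pi_s_3  (ok)
  107/566*4/9 + 79/283*1/9 + 169/566*2/9 + 66/283*2/9 = 66/283 = pi_s_4  (ok)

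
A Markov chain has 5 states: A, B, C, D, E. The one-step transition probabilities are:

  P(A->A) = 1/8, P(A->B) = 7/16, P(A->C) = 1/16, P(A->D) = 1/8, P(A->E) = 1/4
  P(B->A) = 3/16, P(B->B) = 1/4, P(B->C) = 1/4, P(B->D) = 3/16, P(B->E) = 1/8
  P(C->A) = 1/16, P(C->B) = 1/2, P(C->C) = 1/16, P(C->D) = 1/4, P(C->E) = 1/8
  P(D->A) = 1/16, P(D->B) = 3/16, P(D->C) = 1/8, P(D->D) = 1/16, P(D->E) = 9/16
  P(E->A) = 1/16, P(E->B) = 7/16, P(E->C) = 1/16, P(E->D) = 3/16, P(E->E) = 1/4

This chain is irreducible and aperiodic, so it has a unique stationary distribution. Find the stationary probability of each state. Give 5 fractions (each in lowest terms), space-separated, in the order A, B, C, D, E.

The stationary distribution satisfies pi = pi * P, i.e.:
  pi_A = 1/8*pi_A + 3/16*pi_B + 1/16*pi_C + 1/16*pi_D + 1/16*pi_E
  pi_B = 7/16*pi_A + 1/4*pi_B + 1/2*pi_C + 3/16*pi_D + 7/16*pi_E
  pi_C = 1/16*pi_A + 1/4*pi_B + 1/16*pi_C + 1/8*pi_D + 1/16*pi_E
  pi_D = 1/8*pi_A + 3/16*pi_B + 1/4*pi_C + 1/16*pi_D + 3/16*pi_E
  pi_E = 1/4*pi_A + 1/8*pi_B + 1/8*pi_C + 9/16*pi_D + 1/4*pi_E
with normalization: pi_A + pi_B + pi_C + pi_D + pi_E = 1.

Using the first 4 balance equations plus normalization, the linear system A*pi = b is:
  [-7/8, 3/16, 1/16, 1/16, 1/16] . pi = 0
  [7/16, -3/4, 1/2, 3/16, 7/16] . pi = 0
  [1/16, 1/4, -15/16, 1/8, 1/16] . pi = 0
  [1/8, 3/16, 1/4, -15/16, 3/16] . pi = 0
  [1, 1, 1, 1, 1] . pi = 1

Solving yields:
  pi_A = 1297/11577
  pi_B = 1313/3859
  pi_C = 11086/81039
  pi_D = 13618/81039
  pi_E = 6561/27013

Verification (pi * P):
  1297/11577*1/8 + 1313/3859*3/16 + 11086/81039*1/16 + 13618/81039*1/16 + 6561/27013*1/16 = 1297/11577 = pi_A  (ok)
  1297/11577*7/16 + 1313/3859*1/4 + 11086/81039*1/2 + 13618/81039*3/16 + 6561/27013*7/16 = 1313/3859 = pi_B  (ok)
  1297/11577*1/16 + 1313/3859*1/4 + 11086/81039*1/16 + 13618/81039*1/8 + 6561/27013*1/16 = 11086/81039 = pi_C  (ok)
  1297/11577*1/8 + 1313/3859*3/16 + 11086/81039*1/4 + 13618/81039*1/16 + 6561/27013*3/16 = 13618/81039 = pi_D  (ok)
  1297/11577*1/4 + 1313/3859*1/8 + 11086/81039*1/8 + 13618/81039*9/16 + 6561/27013*1/4 = 6561/27013 = pi_E  (ok)

Answer: 1297/11577 1313/3859 11086/81039 13618/81039 6561/27013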